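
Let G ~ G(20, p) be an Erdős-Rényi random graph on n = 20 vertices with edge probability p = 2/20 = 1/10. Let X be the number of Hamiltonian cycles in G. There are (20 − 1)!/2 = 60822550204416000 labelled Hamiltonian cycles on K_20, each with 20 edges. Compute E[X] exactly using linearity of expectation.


K_20 has (20 − 1)!/2 = 60822550204416000 labelled Hamiltonian cycles.
For each such Hamiltonian cycle H, let X_H = 1 if all 20 edges of H are present in G. Then P[X_H = 1] = p^{20} = (1/10)^{20} = 1/100000000000000000000.
By linearity: E[X] = Σ_H E[X_H] = 60822550204416000 · p^{20} = 60822550204416000 · 1/100000000000000000000 = 14849255421/24414062500000.
Numerically: E[X] ≈ 0.000608226.

E[X] = 60822550204416000 · (1/10)^{20} = 14849255421/24414062500000 ≈ 0.000608226.


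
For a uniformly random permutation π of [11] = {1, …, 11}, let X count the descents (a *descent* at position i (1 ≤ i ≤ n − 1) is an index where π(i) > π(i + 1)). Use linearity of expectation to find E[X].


Write X = Σ X_I over i = 1, …, 10, with X_I the indicator of one descent.
There are 10 indicators.
For each fixed i, the pair (π(i), π(i+1)) is a uniformly random ordered pair of distinct values from {1, …, 11}; by symmetry P[π(i) > π(i+1)] = 1/2.
By linearity: E[X] = 10 · (1/2) = (11 − 1) · (1/2) = 5 ≈ 5.000.

E[X] = 5 = 5.000.


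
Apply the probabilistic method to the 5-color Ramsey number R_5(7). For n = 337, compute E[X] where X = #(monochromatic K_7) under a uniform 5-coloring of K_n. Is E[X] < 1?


E[X] = C(337, 7) · 5^{1 − 21} = 91989916924632 · 5^{−20} = 91989916924632/95367431640625.
As a reduced fraction: E[X] = 91989916924632/95367431640625 ≈ 0.965.
Is E[X] < 1? YES.
Since E[X] < 1, there exists a 5-coloring of K_{337} with no monochromatic K_7; hence R_5(7) > 337.

E[X] = 91989916924632/95367431640625 ≈ 0.965; E[X] < 1, so R_5(7) > 337.


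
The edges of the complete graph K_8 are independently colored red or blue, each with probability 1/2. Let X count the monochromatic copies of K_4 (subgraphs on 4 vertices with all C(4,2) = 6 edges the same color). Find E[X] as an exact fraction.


Let X = Σ_S X_S over the C(8, 4) = 70 subsets S of size 4, where X_S = 1 if the K_4 on S is monochromatic.
For a fixed S, the K_4 on S has C(4, 2) = 6 edges. P[all 6 edges red] = (1/2)^6, and likewise for blue, so P[monochromatic] = 2·(1/2)^6 = 2^{1 − 6} = 1/32.
By linearity of expectation: E[X] = C(8, 4) · 2^{1 − 6} = 70 · 1/32 = 35/16.
Numerically: E[X] ≈ 2.188.

E[X] = C(8,4)·2^(1−C(4,2)) = 35/16 ≈ 2.188.


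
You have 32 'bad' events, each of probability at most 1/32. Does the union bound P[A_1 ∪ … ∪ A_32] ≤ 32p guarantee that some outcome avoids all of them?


Union bound: P[∪_{i=1}^{32} A_i] ≤ Σ_i P[A_i] ≤ 32·p = 32·(1/32) = 1.
Numerically: 1 ≈ 1.0000.
Is 1 < 1? NO.
Since the bound 1 is ≥ 1, the union bound is uninformative here; it does NOT by itself certify existence.

32·p = 1 ≈ 1.0000; existence NOT certified by the union bound.


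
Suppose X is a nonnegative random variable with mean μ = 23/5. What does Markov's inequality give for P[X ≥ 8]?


μ = E[X] = 23/5, a = 8.
Markov: P[X ≥ 8] ≤ μ/a = (23/5)/8 = 23/40.
Numerically: ≈ 0.575.
(Since a = 8 > μ = 4.600, the bound 23/40 is < 1 and informative.)

P[X ≥ 8] ≤ 23/40 ≈ 0.575.


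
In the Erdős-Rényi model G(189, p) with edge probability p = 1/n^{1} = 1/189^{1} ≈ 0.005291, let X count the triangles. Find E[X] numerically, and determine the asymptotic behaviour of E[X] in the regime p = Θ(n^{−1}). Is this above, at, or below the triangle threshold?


Number of potential triangles: C(189, 3) = 1107414.
Each occurs with probability p³ ≈ (0.005291)³ ≈ 1.4812030e-07.
By linearity: E[X] = C(189, 3)·p³ ≈ 1107414 · 1.4812030e-07 ≈ 0.16403.
Here α = 1, so p = 1/n is exactly at the triangle threshold p ~ 1/n. Asymptotically E[X] → c³/6 = 1³/6 = 1/6 ≈ 0.16667, a bounded constant. In this regime the triangle count is asymptotically Poisson(c³/6).

E[X] ≈ 0.16403; in regime p = Θ(1/n^{1}) E[X] stays bounded (at the triangle threshold p ~ 1/n).


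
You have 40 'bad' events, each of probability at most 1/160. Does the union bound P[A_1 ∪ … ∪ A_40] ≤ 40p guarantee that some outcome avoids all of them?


Union bound: P[∪_{i=1}^{40} A_i] ≤ Σ_i P[A_i] ≤ 40·p = 40·(1/160) = 1/4.
Numerically: 1/4 ≈ 0.250000.
Is 1/4 < 1? YES.
Since P[∪ A_i] ≤ 1/4 < 1, the complement has P[∩ A_i^c] ≥ 1 − 1/4 = 3/4 > 0, so some outcome avoids every A_i.

40·p = 1/4 ≈ 0.250000; existence CERTIFIED by the union bound.


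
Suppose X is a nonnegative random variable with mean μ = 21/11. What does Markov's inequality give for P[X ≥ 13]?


μ = E[X] = 21/11, a = 13.
Markov: P[X ≥ 13] ≤ μ/a = (21/11)/13 = 21/143.
Numerically: ≈ 0.146853.
(Since a = 13 > μ = 1.909091, the bound 21/143 is < 1 and informative.)

P[X ≥ 13] ≤ 21/143 ≈ 0.146853.


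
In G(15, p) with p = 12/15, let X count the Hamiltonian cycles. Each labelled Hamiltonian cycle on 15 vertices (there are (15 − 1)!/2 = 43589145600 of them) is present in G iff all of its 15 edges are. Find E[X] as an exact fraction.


K_15 has (15 − 1)!/2 = 43589145600 labelled Hamiltonian cycles.
For each such Hamiltonian cycle H, let X_H = 1 if all 15 edges of H are present in G. Then P[X_H = 1] = p^{15} = (4/5)^{15} = 1073741824/30517578125.
By linearity of expectation: E[X] = Σ_H E[X_H] = 43589145600 · p^{15} = 43589145600 · 1073741824/30517578125 = 1872139548125822976/1220703125.
Numerically: E[X] ≈ 1.53366e+09.

E[X] = 43589145600 · (4/5)^{15} = 1872139548125822976/1220703125 ≈ 1.53366e+09.


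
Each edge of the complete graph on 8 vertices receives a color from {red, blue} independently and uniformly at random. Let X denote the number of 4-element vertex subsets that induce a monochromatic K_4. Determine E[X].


Let X = Σ_S X_S over the C(8, 4) = 70 subsets S of size 4, where X_S = 1 if the K_4 on S is monochromatic.
For a fixed S, the K_4 on S has C(4, 2) = 6 edges. P[all 6 edges red] = (1/2)^6, and likewise for blue, so P[monochromatic] = 2·(1/2)^6 = 2^{1 − 6} = 1/32.
By linearity: E[X] = C(8, 4) · 2^{1 − 6} = 70 · 1/32 = 35/16.
Numerically: E[X] ≈ 2.18750.

E[X] = C(8,4)·2^(1−C(4,2)) = 35/16 ≈ 2.18750.


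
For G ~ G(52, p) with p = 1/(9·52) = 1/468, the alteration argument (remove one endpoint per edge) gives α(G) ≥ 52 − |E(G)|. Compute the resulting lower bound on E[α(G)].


E[|E(G)|] = C(52, 2)·p = 1326 · (1/468) = 17/6.
E[α(G)] ≥ n − E[|E(G)|] = 52 − 17/6 = 295/6.
Numerically: ≈ 49.16667.
(This is only a lower bound; the true E[α(G)] may be larger.)

E[α(G)] ≥ 295/6 ≈ 49.16667.


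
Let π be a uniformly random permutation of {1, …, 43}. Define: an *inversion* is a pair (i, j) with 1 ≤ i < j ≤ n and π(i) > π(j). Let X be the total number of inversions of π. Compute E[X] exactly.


Write X = Σ X_I over the C(43, 2) = 903 pairs i < j, with X_I the indicator of one inversion.
There are 903 indicators.
For each fixed pair i < j, the values π(i) and π(j) are two distinct elements of {1, …, 43} in uniformly random order; by symmetry P[π(i) > π(j)] = 1/2.
By linearity: E[X] = 903 · (1/2) = C(43, 2) · (1/2) = 903/2 = 903/2 ≈ 451.50000.

E[X] = 903/2 = 451.50000.


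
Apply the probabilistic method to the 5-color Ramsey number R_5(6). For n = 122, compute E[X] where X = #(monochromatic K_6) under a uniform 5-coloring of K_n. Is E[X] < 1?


E[X] = C(122, 6) · 5^{1 − 15} = 4042116078 · 5^{−14} = 4042116078/6103515625.
As a reduced fraction: E[X] = 4042116078/6103515625 ≈ 0.662.
Is E[X] < 1? YES.
Since E[X] < 1, there exists a 5-coloring of K_{122} with no monochromatic K_6; hence R_5(6) > 122.

E[X] = 4042116078/6103515625 ≈ 0.662; E[X] < 1, so R_5(6) > 122.


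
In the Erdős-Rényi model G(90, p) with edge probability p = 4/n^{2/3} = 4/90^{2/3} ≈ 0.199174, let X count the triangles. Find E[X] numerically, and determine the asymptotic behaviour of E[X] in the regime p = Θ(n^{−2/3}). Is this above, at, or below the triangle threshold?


Number of potential triangles: C(90, 3) = 117480.
Each occurs with probability p³ ≈ (0.199174)³ ≈ 7.90123457e-03.
By linearity: E[X] = C(90, 3)·p³ ≈ 117480 · 7.90123457e-03 ≈ 928.237037.
Since α = 2/3 < 1, p = c/n^{2/3} ≫ 1/n is above the triangle threshold p ~ 1/n. Asymptotically E[X] ~ (c³/6)·n^{3(1−α)} = (4³/6)·n^{1} → ∞; triangles are abundant w.h.p.

E[X] ≈ 928.237037; in regime p = Θ(1/n^{2/3}) E[X] diverges (above the triangle threshold p ~ 1/n).


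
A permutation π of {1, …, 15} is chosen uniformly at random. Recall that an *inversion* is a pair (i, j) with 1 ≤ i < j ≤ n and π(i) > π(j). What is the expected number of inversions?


Write X = Σ X_I over the C(15, 2) = 105 pairs i < j, with X_I the indicator of one inversion.
There are 105 indicators.
For each fixed pair i < j, the values π(i) and π(j) are two distinct elements of {1, …, 15} in uniformly random order; by symmetry P[π(i) > π(j)] = 1/2.
By linearity: E[X] = 105 · (1/2) = C(15, 2) · (1/2) = 105/2 = 105/2 ≈ 52.500000.

E[X] = 105/2 = 52.500000.


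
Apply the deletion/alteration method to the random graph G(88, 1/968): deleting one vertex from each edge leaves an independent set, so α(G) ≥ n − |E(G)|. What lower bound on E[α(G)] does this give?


E[|E(G)|] = C(88, 2)·p = 3828 · (1/968) = 87/22.
E[α(G)] ≥ n − E[|E(G)|] = 88 − 87/22 = 1849/22.
Numerically: ≈ 84.0455.
(This is only a lower bound; the true E[α(G)] may be larger.)

E[α(G)] ≥ 1849/22 ≈ 84.0455.


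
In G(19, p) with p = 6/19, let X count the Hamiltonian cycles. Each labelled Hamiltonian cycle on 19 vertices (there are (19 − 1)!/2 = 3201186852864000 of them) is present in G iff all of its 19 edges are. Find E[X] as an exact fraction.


K_19 has (19 − 1)!/2 = 3201186852864000 labelled Hamiltonian cycles.
For each such Hamiltonian cycle H, let X_H = 1 if all 19 edges of H are present in G. Then P[X_H = 1] = p^{19} = (6/19)^{19} = 609359740010496/1978419655660313589123979.
Summing the indicators: E[X] = Σ_H E[X_H] = 3201186852864000 · p^{19} = 3201186852864000 · 609359740010496/1978419655660313589123979 = 1950674388386224952567660544000/1978419655660313589123979.
Numerically: E[X] ≈ 985976.

E[X] = 3201186852864000 · (6/19)^{19} = 1950674388386224952567660544000/1978419655660313589123979 ≈ 985976.


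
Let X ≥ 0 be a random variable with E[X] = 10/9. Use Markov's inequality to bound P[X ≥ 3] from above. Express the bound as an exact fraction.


μ = E[X] = 10/9, a = 3.
Markov: P[X ≥ 3] ≤ μ/a = (10/9)/3 = 10/27.
Numerically: ≈ 0.3704.
(Since a = 3 > μ = 1.1111, the bound 10/27 is < 1 and informative.)

P[X ≥ 3] ≤ 10/27 ≈ 0.3704.


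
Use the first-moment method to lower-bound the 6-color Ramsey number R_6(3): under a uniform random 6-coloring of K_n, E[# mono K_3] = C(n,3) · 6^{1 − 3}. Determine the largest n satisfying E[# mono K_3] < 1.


We need C(n, 3) · 6^{1 − 3} < 1, i.e. C(n, 3) < 6^{3 − 1} = 36.
Check values of n near the boundary:
  n = 6: C(6, 3) = 20; 20 < 36? YES
  n = 7: C(7, 3) = 35; 35 < 36? YES
  n = 8: C(8, 3) = 56; 56 < 36? NO
  n = 9: C(9, 3) = 84; 84 < 36? NO
The largest n with C(n, 3) < 36 is n = 7 (where E[X] = 35/36 ≈ 0.9722222). Hence R_6(3) > 7, i.e. R_6(3) ≥ 8.

Largest n = 7; hence R_6(3) > 7.


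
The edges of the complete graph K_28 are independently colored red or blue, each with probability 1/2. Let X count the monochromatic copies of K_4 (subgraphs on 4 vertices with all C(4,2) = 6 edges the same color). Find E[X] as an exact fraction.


Let X = Σ_S X_S over the C(28, 4) = 20475 subsets S of size 4, where X_S = 1 if the K_4 on S is monochromatic.
For a fixed S, the K_4 on S has C(4, 2) = 6 edges. P[all 6 edges red] = (1/2)^6, and likewise for blue, so P[monochromatic] = 2·(1/2)^6 = 2^{1 − 6} = 1/32.
By linearity of expectation: E[X] = C(28, 4) · 2^{1 − 6} = 20475 · 1/32 = 20475/32.
Numerically: E[X] ≈ 639.844.

E[X] = C(28,4)·2^(1−C(4,2)) = 20475/32 ≈ 639.844.


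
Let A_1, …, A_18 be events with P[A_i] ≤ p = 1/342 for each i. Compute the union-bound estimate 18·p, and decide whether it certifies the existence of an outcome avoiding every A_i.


Union bound: P[∪_{i=1}^{18} A_i] ≤ Σ_i P[A_i] ≤ 18·p = 18·(1/342) = 1/19.
Numerically: 1/19 ≈ 0.05263.
Is 1/19 < 1? YES.
Since P[∪ A_i] ≤ 1/19 < 1, the complement has P[∩ A_i^c] ≥ 1 − 1/19 = 18/19 > 0, so some outcome avoids every A_i.

18·p = 1/19 ≈ 0.05263; existence CERTIFIED by the union bound.


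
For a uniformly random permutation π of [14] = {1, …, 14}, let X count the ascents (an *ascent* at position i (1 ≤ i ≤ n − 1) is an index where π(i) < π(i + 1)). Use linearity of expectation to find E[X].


Write X = Σ X_I over i = 1, …, 13, with X_I the indicator of one ascent.
There are 13 indicators.
For each fixed i, the pair (π(i), π(i+1)) is a uniformly random ordered pair of distinct values from {1, …, 14}; by symmetry P[π(i) < π(i+1)] = 1/2.
By linearity: E[X] = 13 · (1/2) = (14 − 1) · (1/2) = 13/2 ≈ 6.500000.

E[X] = 13/2 = 6.500000.


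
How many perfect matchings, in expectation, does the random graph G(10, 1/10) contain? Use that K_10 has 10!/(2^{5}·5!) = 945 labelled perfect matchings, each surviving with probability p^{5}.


K_10 has 10!/(2^{5}·5!) = 945 labelled perfect matchings.
For each such perfect matching H, let X_H = 1 if all 5 edges of H are present in G. Then P[X_H = 1] = p^{5} = (1/10)^{5} = 1/100000.
Summing the indicators: E[X] = Σ_H E[X_H] = 945 · p^{5} = 945 · 1/100000 = 189/20000.
Numerically: E[X] ≈ 0.00945.

E[X] = 945 · (1/10)^{5} = 189/20000 ≈ 0.00945.


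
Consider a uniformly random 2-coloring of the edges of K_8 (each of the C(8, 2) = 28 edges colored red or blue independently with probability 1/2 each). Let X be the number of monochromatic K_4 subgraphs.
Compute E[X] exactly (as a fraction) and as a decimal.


Let X = Σ_S X_S over the C(8, 4) = 70 subsets S of size 4, where X_S = 1 if the K_4 on S is monochromatic.
For a fixed S, the K_4 on S has C(4, 2) = 6 edges. P[all 6 edges red] = (1/2)^6, and likewise for blue, so P[monochromatic] = 2·(1/2)^6 = 2^{1 − 6} = 1/32.
By linearity: E[X] = C(8, 4) · 2^{1 − 6} = 70 · 1/32 = 35/16.
Numerically: E[X] ≈ 2.18750.

E[X] = C(8,4)·2^(1−C(4,2)) = 35/16 ≈ 2.18750.


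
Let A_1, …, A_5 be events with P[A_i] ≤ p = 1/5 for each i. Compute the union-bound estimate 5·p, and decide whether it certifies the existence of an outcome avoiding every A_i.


Union bound: P[∪_{i=1}^{5} A_i] ≤ Σ_i P[A_i] ≤ 5·p = 5·(1/5) = 1.
Numerically: 1 ≈ 1.000.
Is 1 < 1? NO.
Since the bound 1 is ≥ 1, the union bound is uninformative here; it does NOT by itself certify existence.

5·p = 1 ≈ 1.000; existence NOT certified by the union bound.


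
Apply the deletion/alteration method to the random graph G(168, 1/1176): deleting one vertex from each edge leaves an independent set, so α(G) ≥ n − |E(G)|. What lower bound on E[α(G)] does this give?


E[|E(G)|] = C(168, 2)·p = 14028 · (1/1176) = 167/14.
E[α(G)] ≥ n − E[|E(G)|] = 168 − 167/14 = 2185/14.
Numerically: ≈ 156.07143.
(This is only a lower bound; the true E[α(G)] may be larger.)

E[α(G)] ≥ 2185/14 ≈ 156.07143.


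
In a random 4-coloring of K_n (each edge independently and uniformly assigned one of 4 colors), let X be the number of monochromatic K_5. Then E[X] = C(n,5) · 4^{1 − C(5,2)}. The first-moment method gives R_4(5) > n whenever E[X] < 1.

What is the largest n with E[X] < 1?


We need C(n, 5) · 4^{1 − 10} < 1, i.e. C(n, 5) < 4^{10 − 1} = 262144.
Check values of n near the boundary:
  n = 30: C(30, 5) = 142506; 142506 < 262144? YES
  n = 31: C(31, 5) = 169911; 169911 < 262144? YES
  n = 32: C(32, 5) = 201376; 201376 < 262144? YES
  n = 33: C(33, 5) = 237336; 237336 < 262144? YES
  n = 34: C(34, 5) = 278256; 278256 < 262144? NO
  n = 35: C(35, 5) = 324632; 324632 < 262144? NO
  n = 36: C(36, 5) = 376992; 376992 < 262144? NO
The largest n with C(n, 5) < 262144 is n = 33 (where E[X] = 29667/32768 ≈ 0.905). Hence R_4(5) > 33, i.e. R_4(5) ≥ 34.

Largest n = 33; hence R_4(5) > 33.


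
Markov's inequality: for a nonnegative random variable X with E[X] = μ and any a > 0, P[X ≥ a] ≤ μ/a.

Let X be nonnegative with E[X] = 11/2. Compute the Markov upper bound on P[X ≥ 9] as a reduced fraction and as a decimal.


μ = E[X] = 11/2, a = 9.
Markov: P[X ≥ 9] ≤ μ/a = (11/2)/9 = 11/18.
Numerically: ≈ 0.6111.
(Since a = 9 > μ = 5.5000, the bound 11/18 is < 1 and informative.)

P[X ≥ 9] ≤ 11/18 ≈ 0.6111.


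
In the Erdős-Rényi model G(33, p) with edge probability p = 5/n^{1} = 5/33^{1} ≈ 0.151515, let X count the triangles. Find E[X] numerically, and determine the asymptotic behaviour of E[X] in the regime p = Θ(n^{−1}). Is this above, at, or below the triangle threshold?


Number of potential triangles: C(33, 3) = 5456.
Each occurs with probability p³ ≈ (0.151515)³ ≈ 3.47830926e-03.
By linearity: E[X] = C(33, 3)·p³ ≈ 5456 · 3.47830926e-03 ≈ 18.977655.
Here α = 1, so p = 5/n is exactly at the triangle threshold p ~ 1/n. Asymptotically E[X] → c³/6 = 5³/6 = 125/6 ≈ 20.833333, a bounded constant. In this regime the triangle count is asymptotically Poisson(c³/6).

E[X] ≈ 18.977655; in regime p = Θ(1/n^{1}) E[X] stays bounded (at the triangle threshold p ~ 1/n).


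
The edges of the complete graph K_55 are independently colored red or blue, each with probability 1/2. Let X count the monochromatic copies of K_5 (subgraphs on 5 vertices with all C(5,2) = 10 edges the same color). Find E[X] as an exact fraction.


Let X = Σ_S X_S over the C(55, 5) = 3478761 subsets S of size 5, where X_S = 1 if the K_5 on S is monochromatic.
For a fixed S, the K_5 on S has C(5, 2) = 10 edges. P[all 10 edges red] = (1/2)^10, and likewise for blue, so P[monochromatic] = 2·(1/2)^10 = 2^{1 − 10} = 1/512.
By linearity: E[X] = C(55, 5) · 2^{1 − 10} = 3478761 · 1/512 = 3478761/512.
Numerically: E[X] ≈ 6794.4551.

E[X] = C(55,5)·2^(1−C(5,2)) = 3478761/512 ≈ 6794.4551.


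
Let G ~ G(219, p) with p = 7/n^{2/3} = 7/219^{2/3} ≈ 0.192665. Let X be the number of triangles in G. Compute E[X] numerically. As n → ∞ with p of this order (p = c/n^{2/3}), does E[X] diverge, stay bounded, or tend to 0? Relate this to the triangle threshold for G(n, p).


Number of potential triangles: C(219, 3) = 1726669.
Each occurs with probability p³ ≈ (0.192665)³ ≈ 7.15164404e-03.
By linearity: E[X] = C(219, 3)·p³ ≈ 1726669 · 7.15164404e-03 ≈ 12348.522070.
Since α = 2/3 < 1, p = c/n^{2/3} ≫ 1/n is above the triangle threshold p ~ 1/n. Asymptotically E[X] ~ (c³/6)·n^{3(1−α)} = (7³/6)·n^{1} → ∞; triangles are abundant w.h.p.

E[X] ≈ 12348.522070; in regime p = Θ(1/n^{2/3}) E[X] diverges (above the triangle threshold p ~ 1/n).


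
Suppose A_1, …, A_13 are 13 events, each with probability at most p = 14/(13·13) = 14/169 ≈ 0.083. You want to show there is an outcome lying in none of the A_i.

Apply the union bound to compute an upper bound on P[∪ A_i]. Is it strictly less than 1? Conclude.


Union bound: P[∪_{i=1}^{13} A_i] ≤ Σ_i P[A_i] ≤ 13·p = 13·(14/169) = 14/13.
Numerically: 14/13 ≈ 1.077.
Is 14/13 < 1? NO.
Since the bound 14/13 is ≥ 1, the union bound is uninformative here; it does NOT by itself certify existence.

13·p = 14/13 ≈ 1.077; existence NOT certified by the union bound.


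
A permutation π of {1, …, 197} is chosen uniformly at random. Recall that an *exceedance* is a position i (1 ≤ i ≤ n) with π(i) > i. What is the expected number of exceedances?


Write X = Σ_{i=1}^{197} X_i, where X_i = 1_{π(i) > i}.
For each fixed i, π(i) is uniform over {1, …, 197} (marginal of a uniform permutation), so P[π(i) > i] = (n − i)/n. Summing: Σ_{i=1}^{197} (n − i)/n = (0 + 1 + … + 196)/197 = 197(197 − 1)/(2·197) = (197 − 1)/2.
Hence E[X] = Σ_{i=1}^{197} (197 − i)/197 = 98 ≈ 98.0000.

E[X] = 98 = 98.0000.


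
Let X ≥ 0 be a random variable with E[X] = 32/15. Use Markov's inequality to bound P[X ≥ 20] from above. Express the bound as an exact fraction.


μ = E[X] = 32/15, a = 20.
Markov: P[X ≥ 20] ≤ μ/a = (32/15)/20 = 8/75.
Numerically: ≈ 0.106667.
(Since a = 20 > μ = 2.133333, the bound 8/75 is < 1 and informative.)

P[X ≥ 20] ≤ 8/75 ≈ 0.106667.


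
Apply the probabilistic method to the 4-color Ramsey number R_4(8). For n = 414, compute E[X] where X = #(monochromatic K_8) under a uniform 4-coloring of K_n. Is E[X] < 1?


E[X] = C(414, 8) · 4^{1 − 28} = 19995425223496173 · 4^{−27} = 19995425223496173/18014398509481984.
As a reduced fraction: E[X] = 19995425223496173/18014398509481984 ≈ 1.1100.
Is E[X] < 1? NO.
Since E[X] ≥ 1, the first-moment bound is inconclusive at n = 414; it does NOT by itself certify R_4(8) > 414.

E[X] = 19995425223496173/18014398509481984 ≈ 1.1100; E[X] ≥ 1; first-moment method inconclusive here.


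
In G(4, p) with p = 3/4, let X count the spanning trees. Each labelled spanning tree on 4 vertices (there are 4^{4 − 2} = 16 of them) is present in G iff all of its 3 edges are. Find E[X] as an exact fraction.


K_4 has 4^{4 − 2} = 16 labelled spanning trees.
For each such spanning tree H, let X_H = 1 if all 3 edges of H are present in G. Then P[X_H = 1] = p^{3} = (3/4)^{3} = 27/64.
By linearity of expectation: E[X] = Σ_H E[X_H] = 16 · p^{3} = 16 · 27/64 = 27/4.
Numerically: E[X] ≈ 6.75.

E[X] = 16 · (3/4)^{3} = 27/4 ≈ 6.75.


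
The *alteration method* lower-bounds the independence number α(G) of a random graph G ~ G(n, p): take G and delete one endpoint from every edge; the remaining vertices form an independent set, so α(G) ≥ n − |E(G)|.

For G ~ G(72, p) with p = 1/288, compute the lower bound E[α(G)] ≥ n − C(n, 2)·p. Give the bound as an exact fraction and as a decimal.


E[|E(G)|] = C(72, 2)·p = 2556 · (1/288) = 71/8.
E[α(G)] ≥ n − E[|E(G)|] = 72 − 71/8 = 505/8.
Numerically: ≈ 63.12500.
(This is only a lower bound; the true E[α(G)] may be larger.)

E[α(G)] ≥ 505/8 ≈ 63.12500.


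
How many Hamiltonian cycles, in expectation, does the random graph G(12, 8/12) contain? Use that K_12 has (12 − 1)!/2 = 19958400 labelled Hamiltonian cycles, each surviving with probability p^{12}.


K_12 has (12 − 1)!/2 = 19958400 labelled Hamiltonian cycles.
For each such Hamiltonian cycle H, let X_H = 1 if all 12 edges of H are present in G. Then P[X_H = 1] = p^{12} = (2/3)^{12} = 4096/531441.
By linearity: E[X] = Σ_H E[X_H] = 19958400 · p^{12} = 19958400 · 4096/531441 = 1009254400/6561.
Numerically: E[X] ≈ 153826.

E[X] = 19958400 · (2/3)^{12} = 1009254400/6561 ≈ 153826.


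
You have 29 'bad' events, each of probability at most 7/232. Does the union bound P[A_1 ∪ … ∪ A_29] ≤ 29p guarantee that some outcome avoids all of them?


Union bound: P[∪_{i=1}^{29} A_i] ≤ Σ_i P[A_i] ≤ 29·p = 29·(7/232) = 7/8.
Numerically: 7/8 ≈ 0.875000.
Is 7/8 < 1? YES.
Since P[∪ A_i] ≤ 7/8 < 1, the complement has P[∩ A_i^c] ≥ 1 − 7/8 = 1/8 > 0, so some outcome avoids every A_i.

29·p = 7/8 ≈ 0.875000; existence CERTIFIED by the union bound.


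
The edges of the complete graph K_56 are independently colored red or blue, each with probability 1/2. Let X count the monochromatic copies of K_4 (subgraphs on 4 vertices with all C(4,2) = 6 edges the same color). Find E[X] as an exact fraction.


Let X = Σ_S X_S over the C(56, 4) = 367290 subsets S of size 4, where X_S = 1 if the K_4 on S is monochromatic.
For a fixed S, the K_4 on S has C(4, 2) = 6 edges. P[all 6 edges red] = (1/2)^6, and likewise for blue, so P[monochromatic] = 2·(1/2)^6 = 2^{1 − 6} = 1/32.
By linearity of expectation: E[X] = C(56, 4) · 2^{1 − 6} = 367290 · 1/32 = 183645/16.
Numerically: E[X] ≈ 11477.81250.

E[X] = C(56,4)·2^(1−C(4,2)) = 183645/16 ≈ 11477.81250.


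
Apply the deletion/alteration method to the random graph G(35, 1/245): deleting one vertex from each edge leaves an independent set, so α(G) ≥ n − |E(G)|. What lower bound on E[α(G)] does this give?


E[|E(G)|] = C(35, 2)·p = 595 · (1/245) = 17/7.
E[α(G)] ≥ n − E[|E(G)|] = 35 − 17/7 = 228/7.
Numerically: ≈ 32.571429.
(This is only a lower bound; the true E[α(G)] may be larger.)

E[α(G)] ≥ 228/7 ≈ 32.571429.


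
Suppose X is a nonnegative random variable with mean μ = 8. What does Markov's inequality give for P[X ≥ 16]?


μ = E[X] = 8, a = 16.
Markov: P[X ≥ 16] ≤ μ/a = (8)/16 = 1/2.
Numerically: ≈ 0.500000.
(Since a = 16 > μ = 8.000000, the bound 1/2 is < 1 and informative.)

P[X ≥ 16] ≤ 1/2 ≈ 0.500000.


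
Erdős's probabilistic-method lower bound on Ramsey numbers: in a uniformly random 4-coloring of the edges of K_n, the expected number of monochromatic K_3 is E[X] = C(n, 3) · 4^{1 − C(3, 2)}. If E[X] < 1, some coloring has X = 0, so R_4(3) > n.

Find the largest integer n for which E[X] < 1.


We need C(n, 3) · 4^{1 − 3} < 1, i.e. C(n, 3) < 4^{3 − 1} = 16.
Check values of n near the boundary:
  n = 3: C(3, 3) = 1; 1 < 16? YES
  n = 4: C(4, 3) = 4; 4 < 16? YES
  n = 5: C(5, 3) = 10; 10 < 16? YES
  n = 6: C(6, 3) = 20; 20 < 16? NO
  n = 7: C(7, 3) = 35; 35 < 16? NO
  n = 8: C(8, 3) = 56; 56 < 16? NO
The largest n with C(n, 3) < 16 is n = 5 (where E[X] = 5/8 ≈ 0.6250000). Hence R_4(3) > 5, i.e. R_4(3) ≥ 6.

Largest n = 5; hence R_4(3) > 5.


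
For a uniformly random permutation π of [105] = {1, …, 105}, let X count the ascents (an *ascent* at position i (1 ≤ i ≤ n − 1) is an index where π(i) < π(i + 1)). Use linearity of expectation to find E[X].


Write X = Σ X_I over i = 1, …, 104, with X_I the indicator of one ascent.
There are 104 indicators.
For each fixed i, the pair (π(i), π(i+1)) is a uniformly random ordered pair of distinct values from {1, …, 105}; by symmetry P[π(i) < π(i+1)] = 1/2.
By linearity: E[X] = 104 · (1/2) = (105 − 1) · (1/2) = 52 ≈ 52.000.

E[X] = 52 = 52.000.


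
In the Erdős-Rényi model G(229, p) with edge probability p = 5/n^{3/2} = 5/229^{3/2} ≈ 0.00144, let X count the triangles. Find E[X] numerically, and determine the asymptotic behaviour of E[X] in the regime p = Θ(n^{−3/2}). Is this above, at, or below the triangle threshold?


Number of potential triangles: C(229, 3) = 1975354.
Each occurs with probability p³ ≈ (0.00144)³ ≈ 3.00366e-09.
By linearity: E[X] = C(229, 3)·p³ ≈ 1975354 · 3.00366e-09 ≈ 0.006.
Since α = 3/2 > 1, p = c/n^{3/2} = o(1/n) is below the triangle threshold p ~ 1/n. Asymptotically E[X] ~ (c³/6)·n^{3(1−α)} = (5³/6)·n^{-1.5} → 0, so by Markov's inequality G has no triangles w.h.p.

E[X] ≈ 0.006; in regime p = Θ(1/n^{3/2}) E[X] tends to 0 (below the triangle threshold p ~ 1/n).


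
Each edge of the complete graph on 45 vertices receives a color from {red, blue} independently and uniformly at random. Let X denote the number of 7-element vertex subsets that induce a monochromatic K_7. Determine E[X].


Let X = Σ_S X_S over the C(45, 7) = 45379620 subsets S of size 7, where X_S = 1 if the K_7 on S is monochromatic.
For a fixed S, the K_7 on S has C(7, 2) = 21 edges. P[all 21 edges red] = (1/2)^21, and likewise for blue, so P[monochromatic] = 2·(1/2)^21 = 2^{1 − 21} = 1/1048576.
Summing: E[X] = C(45, 7) · 2^{1 − 21} = 45379620 · 1/1048576 = 11344905/262144.
Numerically: E[X] ≈ 43.277378.

E[X] = C(45,7)·2^(1−C(7,2)) = 11344905/262144 ≈ 43.277378.


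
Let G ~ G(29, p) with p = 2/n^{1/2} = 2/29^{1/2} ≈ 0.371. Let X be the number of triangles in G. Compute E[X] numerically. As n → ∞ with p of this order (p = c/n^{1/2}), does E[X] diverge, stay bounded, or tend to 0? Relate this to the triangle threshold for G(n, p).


Number of potential triangles: C(29, 3) = 3654.
Each occurs with probability p³ ≈ (0.371)³ ≈ 5.12263e-02.
By linearity: E[X] = C(29, 3)·p³ ≈ 3654 · 5.12263e-02 ≈ 187.181.
Since α = 1/2 < 1, p = c/n^{1/2} ≫ 1/n is above the triangle threshold p ~ 1/n. Asymptotically E[X] ~ (c³/6)·n^{3(1−α)} = (2³/6)·n^{1.5} → ∞; triangles are abundant w.h.p.

E[X] ≈ 187.181; in regime p = Θ(1/n^{1/2}) E[X] diverges (above the triangle threshold p ~ 1/n).


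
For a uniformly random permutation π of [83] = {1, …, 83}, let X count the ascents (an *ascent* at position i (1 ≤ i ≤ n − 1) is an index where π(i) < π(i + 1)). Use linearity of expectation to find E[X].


Write X = Σ X_I over i = 1, …, 82, with X_I the indicator of one ascent.
There are 82 indicators.
For each fixed i, the pair (π(i), π(i+1)) is a uniformly random ordered pair of distinct values from {1, …, 83}; by symmetry P[π(i) < π(i+1)] = 1/2.
By linearity: E[X] = 82 · (1/2) = (83 − 1) · (1/2) = 41 ≈ 41.000.

E[X] = 41 = 41.000.


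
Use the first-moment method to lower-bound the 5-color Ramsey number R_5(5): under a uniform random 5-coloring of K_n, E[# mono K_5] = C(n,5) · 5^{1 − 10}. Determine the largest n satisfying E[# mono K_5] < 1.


We need C(n, 5) · 5^{1 − 10} < 1, i.e. C(n, 5) < 5^{10 − 1} = 1953125.
Check values of n near the boundary:
  n = 47: C(47, 5) = 1533939; 1533939 < 1953125? YES
  n = 48: C(48, 5) = 1712304; 1712304 < 1953125? YES
  n = 49: C(49, 5) = 1906884; 1906884 < 1953125? YES
  n = 50: C(50, 5) = 2118760; 2118760 < 1953125? NO
  n = 51: C(51, 5) = 2349060; 2349060 < 1953125? NO
The largest n with C(n, 5) < 1953125 is n = 49 (where E[X] = 1906884/1953125 ≈ 0.976325). Hence R_5(5) > 49, i.e. R_5(5) ≥ 50.

Largest n = 49; hence R_5(5) > 49.


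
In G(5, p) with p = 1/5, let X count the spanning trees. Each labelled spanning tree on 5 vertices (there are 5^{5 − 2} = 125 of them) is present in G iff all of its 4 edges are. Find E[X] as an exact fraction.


K_5 has 5^{5 − 2} = 125 labelled spanning trees.
For each such spanning tree H, let X_H = 1 if all 4 edges of H are present in G. Then P[X_H = 1] = p^{4} = (1/5)^{4} = 1/625.
Summing the indicators: E[X] = Σ_H E[X_H] = 125 · p^{4} = 125 · 1/625 = 1/5.
Numerically: E[X] ≈ 0.2.

E[X] = 125 · (1/5)^{4} = 1/5 ≈ 0.2.


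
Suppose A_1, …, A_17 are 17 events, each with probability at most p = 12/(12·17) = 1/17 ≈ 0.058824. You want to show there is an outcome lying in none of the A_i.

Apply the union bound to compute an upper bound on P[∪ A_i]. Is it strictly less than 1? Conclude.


Union bound: P[∪_{i=1}^{17} A_i] ≤ Σ_i P[A_i] ≤ 17·p = 17·(1/17) = 1.
Numerically: 1 ≈ 1.000000.
Is 1 < 1? NO.
Since the bound 1 is ≥ 1, the union bound is uninformative here; it does NOT by itself certify existence.

17·p = 1 ≈ 1.000000; existence NOT certified by the union bound.


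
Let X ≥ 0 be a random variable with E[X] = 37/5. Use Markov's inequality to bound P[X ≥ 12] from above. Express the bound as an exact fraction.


μ = E[X] = 37/5, a = 12.
Markov: P[X ≥ 12] ≤ μ/a = (37/5)/12 = 37/60.
Numerically: ≈ 0.616667.
(Since a = 12 > μ = 7.400000, the bound 37/60 is < 1 and informative.)

P[X ≥ 12] ≤ 37/60 ≈ 0.616667.


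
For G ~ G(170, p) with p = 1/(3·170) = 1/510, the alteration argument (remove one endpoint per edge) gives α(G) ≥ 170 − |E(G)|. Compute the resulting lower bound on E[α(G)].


E[|E(G)|] = C(170, 2)·p = 14365 · (1/510) = 169/6.
E[α(G)] ≥ n − E[|E(G)|] = 170 − 169/6 = 851/6.
Numerically: ≈ 141.833.
(This is only a lower bound; the true E[α(G)] may be larger.)

E[α(G)] ≥ 851/6 ≈ 141.833.


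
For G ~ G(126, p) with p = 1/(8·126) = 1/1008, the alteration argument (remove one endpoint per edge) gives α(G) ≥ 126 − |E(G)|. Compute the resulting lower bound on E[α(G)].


E[|E(G)|] = C(126, 2)·p = 7875 · (1/1008) = 125/16.
E[α(G)] ≥ n − E[|E(G)|] = 126 − 125/16 = 1891/16.
Numerically: ≈ 118.18750.
(This is only a lower bound; the true E[α(G)] may be larger.)

E[α(G)] ≥ 1891/16 ≈ 118.18750.


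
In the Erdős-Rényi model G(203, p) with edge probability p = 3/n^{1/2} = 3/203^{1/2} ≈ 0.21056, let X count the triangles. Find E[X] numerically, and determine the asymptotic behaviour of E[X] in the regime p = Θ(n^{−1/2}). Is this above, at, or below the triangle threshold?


Number of potential triangles: C(203, 3) = 1373701.
Each occurs with probability p³ ≈ (0.21056)³ ≈ 9.3351157e-03.
By linearity: E[X] = C(203, 3)·p³ ≈ 1373701 · 9.3351157e-03 ≈ 12823.65784.
Since α = 1/2 < 1, p = c/n^{1/2} ≫ 1/n is above the triangle threshold p ~ 1/n. Asymptotically E[X] ~ (c³/6)·n^{3(1−α)} = (3³/6)·n^{1.5} → ∞; triangles are abundant w.h.p.

E[X] ≈ 12823.65784; in regime p = Θ(1/n^{1/2}) E[X] diverges (above the triangle threshold p ~ 1/n).


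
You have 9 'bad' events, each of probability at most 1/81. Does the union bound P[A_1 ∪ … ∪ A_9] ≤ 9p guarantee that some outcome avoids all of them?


Union bound: P[∪_{i=1}^{9} A_i] ≤ Σ_i P[A_i] ≤ 9·p = 9·(1/81) = 1/9.
Numerically: 1/9 ≈ 0.1111.
Is 1/9 < 1? YES.
Since P[∪ A_i] ≤ 1/9 < 1, the complement has P[∩ A_i^c] ≥ 1 − 1/9 = 8/9 > 0, so some outcome avoids every A_i.

9·p = 1/9 ≈ 0.1111; existence CERTIFIED by the union bound.


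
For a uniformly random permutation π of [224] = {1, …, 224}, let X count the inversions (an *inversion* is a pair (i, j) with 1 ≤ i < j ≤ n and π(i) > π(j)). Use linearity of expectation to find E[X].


Write X = Σ X_I over the C(224, 2) = 24976 pairs i < j, with X_I the indicator of one inversion.
There are 24976 indicators.
For each fixed pair i < j, the values π(i) and π(j) are two distinct elements of {1, …, 224} in uniformly random order; by symmetry P[π(i) > π(j)] = 1/2.
By linearity: E[X] = 24976 · (1/2) = C(224, 2) · (1/2) = 24976/2 = 12488 ≈ 12488.000.

E[X] = 12488 = 12488.000.


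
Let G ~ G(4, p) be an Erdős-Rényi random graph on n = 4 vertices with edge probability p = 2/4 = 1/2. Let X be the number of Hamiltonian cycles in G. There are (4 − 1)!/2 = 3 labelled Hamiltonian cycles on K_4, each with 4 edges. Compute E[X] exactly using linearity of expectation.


K_4 has (4 − 1)!/2 = 3 labelled Hamiltonian cycles.
For each such Hamiltonian cycle H, let X_H = 1 if all 4 edges of H are present in G. Then P[X_H = 1] = p^{4} = (1/2)^{4} = 1/16.
By linearity of expectation: E[X] = Σ_H E[X_H] = 3 · p^{4} = 3 · 1/16 = 3/16.
Numerically: E[X] ≈ 0.1875.

E[X] = 3 · (1/2)^{4} = 3/16 ≈ 0.1875.


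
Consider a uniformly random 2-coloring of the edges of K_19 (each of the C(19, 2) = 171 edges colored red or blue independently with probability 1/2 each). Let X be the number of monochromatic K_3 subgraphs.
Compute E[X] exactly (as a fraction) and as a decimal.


Let X = Σ_S X_S over the C(19, 3) = 969 subsets S of size 3, where X_S = 1 if the K_3 on S is monochromatic.
For a fixed S, the K_3 on S has C(3, 2) = 3 edges. P[all 3 edges red] = (1/2)^3, and likewise for blue, so P[monochromatic] = 2·(1/2)^3 = 2^{1 − 3} = 1/4.
By linearity of expectation: E[X] = C(19, 3) · 2^{1 − 3} = 969 · 1/4 = 969/4.
Numerically: E[X] ≈ 242.250.

E[X] = C(19,3)·2^(1−C(3,2)) = 969/4 ≈ 242.250.


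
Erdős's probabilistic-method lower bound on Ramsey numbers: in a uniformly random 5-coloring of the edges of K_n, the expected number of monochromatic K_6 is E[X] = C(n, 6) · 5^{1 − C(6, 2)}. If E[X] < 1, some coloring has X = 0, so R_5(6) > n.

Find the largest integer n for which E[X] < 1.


We need C(n, 6) · 5^{1 − 15} < 1, i.e. C(n, 6) < 5^{15 − 1} = 6103515625.
Check values of n near the boundary:
  n = 127: C(127, 6) = 5169379425; 5169379425 < 6103515625? YES
  n = 128: C(128, 6) = 5423611200; 5423611200 < 6103515625? YES
  n = 129: C(129, 6) = 5688177600; 5688177600 < 6103515625? YES
  n = 130: C(130, 6) = 5963412000; 5963412000 < 6103515625? YES
  n = 131: C(131, 6) = 6249655776; 6249655776 < 6103515625? NO
The largest n with C(n, 6) < 6103515625 is n = 130 (where E[X] = 47707296/48828125 ≈ 0.977). Hence R_5(6) > 130, i.e. R_5(6) ≥ 131.

Largest n = 130; hence R_5(6) > 130.


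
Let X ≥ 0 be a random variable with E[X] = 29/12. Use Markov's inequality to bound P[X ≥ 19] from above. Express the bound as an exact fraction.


μ = E[X] = 29/12, a = 19.
Markov: P[X ≥ 19] ≤ μ/a = (29/12)/19 = 29/228.
Numerically: ≈ 0.12719.
(Since a = 19 > μ = 2.41667, the bound 29/228 is < 1 and informative.)

P[X ≥ 19] ≤ 29/228 ≈ 0.12719.


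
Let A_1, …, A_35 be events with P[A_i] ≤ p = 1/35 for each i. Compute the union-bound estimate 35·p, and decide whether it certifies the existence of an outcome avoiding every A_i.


Union bound: P[∪_{i=1}^{35} A_i] ≤ Σ_i P[A_i] ≤ 35·p = 35·(1/35) = 1.
Numerically: 1 ≈ 1.000000.
Is 1 < 1? NO.
Since the bound 1 is ≥ 1, the union bound is uninformative here; it does NOT by itself certify existence.

35·p = 1 ≈ 1.000000; existence NOT certified by the union bound.


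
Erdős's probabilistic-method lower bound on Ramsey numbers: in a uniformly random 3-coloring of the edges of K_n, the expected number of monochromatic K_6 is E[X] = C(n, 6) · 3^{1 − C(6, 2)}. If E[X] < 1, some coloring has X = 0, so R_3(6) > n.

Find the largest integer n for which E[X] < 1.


We need C(n, 6) · 3^{1 − 15} < 1, i.e. C(n, 6) < 3^{15 − 1} = 4782969.
Check values of n near the boundary:
  n = 37: C(37, 6) = 2324784; 2324784 < 4782969? YES
  n = 38: C(38, 6) = 2760681; 2760681 < 4782969? YES
  n = 39: C(39, 6) = 3262623; 3262623 < 4782969? YES
  n = 40: C(40, 6) = 3838380; 3838380 < 4782969? YES
  n = 41: C(41, 6) = 4496388; 4496388 < 4782969? YES
  n = 42: C(42, 6) = 5245786; 5245786 < 4782969? NO
  n = 43: C(43, 6) = 6096454; 6096454 < 4782969? NO
  n = 44: C(44, 6) = 7059052; 7059052 < 4782969? NO
The largest n with C(n, 6) < 4782969 is n = 41 (where E[X] = 1498796/1594323 ≈ 0.9400830). Hence R_3(6) > 41, i.e. R_3(6) ≥ 42.

Largest n = 41; hence R_3(6) > 41.


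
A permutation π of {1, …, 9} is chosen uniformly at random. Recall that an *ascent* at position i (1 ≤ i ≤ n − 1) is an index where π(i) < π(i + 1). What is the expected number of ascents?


Write X = Σ X_I over i = 1, …, 8, with X_I the indicator of one ascent.
There are 8 indicators.
For each fixed i, the pair (π(i), π(i+1)) is a uniformly random ordered pair of distinct values from {1, …, 9}; by symmetry P[π(i) < π(i+1)] = 1/2.
By linearity: E[X] = 8 · (1/2) = (9 − 1) · (1/2) = 4 ≈ 4.000000.

E[X] = 4 = 4.000000.


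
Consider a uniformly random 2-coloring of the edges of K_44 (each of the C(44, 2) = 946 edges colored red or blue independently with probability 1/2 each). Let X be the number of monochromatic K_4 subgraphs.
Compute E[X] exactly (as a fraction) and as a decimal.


Let X = Σ_S X_S over the C(44, 4) = 135751 subsets S of size 4, where X_S = 1 if the K_4 on S is monochromatic.
For a fixed S, the K_4 on S has C(4, 2) = 6 edges. P[all 6 edges red] = (1/2)^6, and likewise for blue, so P[monochromatic] = 2·(1/2)^6 = 2^{1 − 6} = 1/32.
By linearity of expectation: E[X] = C(44, 4) · 2^{1 − 6} = 135751 · 1/32 = 135751/32.
Numerically: E[X] ≈ 4242.219.

E[X] = C(44,4)·2^(1−C(4,2)) = 135751/32 ≈ 4242.219.


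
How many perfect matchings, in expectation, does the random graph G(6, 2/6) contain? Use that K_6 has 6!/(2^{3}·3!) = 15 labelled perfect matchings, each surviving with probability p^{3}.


K_6 has 6!/(2^{3}·3!) = 15 labelled perfect matchings.
For each such perfect matching H, let X_H = 1 if all 3 edges of H are present in G. Then P[X_H = 1] = p^{3} = (1/3)^{3} = 1/27.
Summing the indicators: E[X] = Σ_H E[X_H] = 15 · p^{3} = 15 · 1/27 = 5/9.
Numerically: E[X] ≈ 0.55556.

E[X] = 15 · (1/3)^{3} = 5/9 ≈ 0.55556.


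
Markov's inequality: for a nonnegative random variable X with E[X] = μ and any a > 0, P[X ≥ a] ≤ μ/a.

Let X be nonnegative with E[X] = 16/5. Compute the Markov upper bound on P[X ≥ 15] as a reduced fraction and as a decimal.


μ = E[X] = 16/5, a = 15.
Markov: P[X ≥ 15] ≤ μ/a = (16/5)/15 = 16/75.
Numerically: ≈ 0.213.
(Since a = 15 > μ = 3.200, the bound 16/75 is < 1 and informative.)

P[X ≥ 15] ≤ 16/75 ≈ 0.213.
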